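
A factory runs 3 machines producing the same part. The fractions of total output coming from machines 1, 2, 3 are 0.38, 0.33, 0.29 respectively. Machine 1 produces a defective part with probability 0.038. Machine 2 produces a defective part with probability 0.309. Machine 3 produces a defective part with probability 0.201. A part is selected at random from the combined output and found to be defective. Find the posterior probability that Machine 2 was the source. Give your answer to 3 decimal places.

Posterior probability ≈ 0.584

Tabulate prior·likelihood by source: [1] prior 0.38, lik 0.038, product 0.01444; [2] prior 0.33, lik 0.309, product 0.1020; [3] prior 0.29, lik 0.201, product 0.05829.
Normalizing constant = 0.17470; the posterior for Machine 2 is its product over the sum, 0.1020/0.17470 = 0.584.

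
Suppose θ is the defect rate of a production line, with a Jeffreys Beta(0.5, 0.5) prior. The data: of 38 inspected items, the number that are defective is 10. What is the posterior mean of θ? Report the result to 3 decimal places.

Posterior mean ≈ 0.269

The binomial likelihood is conjugate to the Beta prior: with 10 successes and 28 failures, the posterior is Beta(0.5+10, 0.5+28) = Beta(10.5, 28.5).
Posterior mean = α/(α+β) = 10.5/39 = 0.269.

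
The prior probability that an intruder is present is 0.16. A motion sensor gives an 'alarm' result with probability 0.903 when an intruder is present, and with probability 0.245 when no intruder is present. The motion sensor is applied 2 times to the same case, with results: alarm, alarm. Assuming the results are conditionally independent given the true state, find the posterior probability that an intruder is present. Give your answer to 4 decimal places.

Posterior P(H) ≈ 0.7213

With H the event that an intruder is present, the joint likelihood of the observed sequence is P(data|H) = 0.903·0.903 = 0.81541 and P(data|¬H) = 0.245·0.245 = 0.060025.
Bayes: P(H|data) = 0.16·0.81541 / (0.16·0.81541 + 0.84·0.060025) = 0.13047/0.18089 = 0.7213.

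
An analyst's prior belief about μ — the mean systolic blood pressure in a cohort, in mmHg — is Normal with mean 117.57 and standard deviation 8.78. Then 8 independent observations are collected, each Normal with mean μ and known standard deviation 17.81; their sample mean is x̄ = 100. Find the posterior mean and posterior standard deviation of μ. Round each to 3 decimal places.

Posterior mean ≈ 105.968; posterior SD ≈ 5.117

Prior precision 1/τ₀² = 1/8.78² = 0.0129721; data precision n/σ² = 8/17.81² = 0.0252210.
Posterior precision = 0.0129721 + 0.0252210 = 0.0381931, giving posterior SD = 1/√0.0381931 = 5.117.
Posterior mean = (0.0129721·117.57 + 0.0252210·100) / 0.0381931 = 105.968.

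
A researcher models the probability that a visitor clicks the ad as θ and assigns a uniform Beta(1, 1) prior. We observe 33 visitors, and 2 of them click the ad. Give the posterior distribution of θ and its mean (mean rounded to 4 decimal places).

The binomial likelihood is conjugate to the Beta prior: with 2 successes and 31 failures, the posterior is Beta(1+2, 1+31) = Beta(3, 32).
Posterior mean = α/(α+β) = 3/35 = 0.0857.

Posterior: Beta(3, 32); mean ≈ 0.0857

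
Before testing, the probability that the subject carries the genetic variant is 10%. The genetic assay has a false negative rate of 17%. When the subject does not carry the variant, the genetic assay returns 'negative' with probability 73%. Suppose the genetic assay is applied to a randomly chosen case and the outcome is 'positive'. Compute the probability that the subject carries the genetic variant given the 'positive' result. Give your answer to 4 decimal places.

P(H | E) ≈ 0.2546

Write H for 'the subject carries the genetic variant'. Prior odds H:¬H = 0.1/0.9 = 0.11111. For the 'positive' outcome, the likelihood ratio is 0.83/0.27 = 3.0741.
Posterior odds = 0.11111 × 3.0741 = 0.34156, so P(H|E) = 0.34156/(1+0.34156) = 0.2546.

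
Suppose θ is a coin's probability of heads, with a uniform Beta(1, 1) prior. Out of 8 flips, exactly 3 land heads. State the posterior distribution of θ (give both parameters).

Posterior: Beta(4, 6)

Observing 3 successes and 5 failures updates Beta(1, 1) by adding the success and failure counts to the two shape parameters: α = 1+3 = 4, β = 1+5 = 6.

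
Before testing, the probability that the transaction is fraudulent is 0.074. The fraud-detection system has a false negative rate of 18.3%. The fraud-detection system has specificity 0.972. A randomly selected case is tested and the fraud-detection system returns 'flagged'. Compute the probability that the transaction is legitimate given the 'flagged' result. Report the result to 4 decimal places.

P(¬H | E) ≈ 0.3001

Let H be the event that the transaction is fraudulent. P(H) = 0.074, so P(¬H) = 0.926. With E the 'flagged' result, P(E|H) = 0.817 and P(E|¬H) = 0.028.
P(E) = 0.817·0.074 + 0.028·0.926 = 0.060458 + 0.025928 = 0.086386.
By Bayes' theorem, P(H|E) = 0.060458 / 0.086386 = 0.6999. Hence P(¬H|E) = 1 − 0.6999 = 0.3001.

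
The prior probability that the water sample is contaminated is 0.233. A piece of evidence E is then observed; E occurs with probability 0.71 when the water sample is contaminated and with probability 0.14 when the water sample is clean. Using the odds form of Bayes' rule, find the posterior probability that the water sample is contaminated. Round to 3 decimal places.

Posterior probability ≈ 0.606

Prior odds = 0.233/(1−0.233) = 0.30378.
Likelihood ratio for E = 0.71/0.14 = 5.0714.
Posterior odds = prior odds × LR = 1.5406.
Posterior probability = odds/(1+odds) = 1.5406/2.5406 = 0.606.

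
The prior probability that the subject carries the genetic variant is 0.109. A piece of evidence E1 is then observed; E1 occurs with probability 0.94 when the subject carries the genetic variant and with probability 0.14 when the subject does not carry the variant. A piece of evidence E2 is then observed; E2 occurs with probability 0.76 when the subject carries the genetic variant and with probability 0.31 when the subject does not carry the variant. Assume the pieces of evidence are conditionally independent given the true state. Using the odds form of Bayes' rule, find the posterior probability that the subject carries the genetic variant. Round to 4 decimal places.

Posterior probability ≈ 0.6682

Prior odds = 0.109/(1−0.109) = 0.12233.
Likelihood ratio for E1 = 0.94/0.14 = 6.7143.
Likelihood ratio for E2 = 0.76/0.31 = 2.4516.
Posterior odds = prior odds × LR₁ × LR₂ = 2.0137.
Posterior probability = odds/(1+odds) = 2.0137/3.0137 = 0.6682.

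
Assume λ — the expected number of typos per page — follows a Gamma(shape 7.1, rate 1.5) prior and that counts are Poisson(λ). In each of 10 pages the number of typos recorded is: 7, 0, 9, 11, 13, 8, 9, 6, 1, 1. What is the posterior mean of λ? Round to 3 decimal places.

Total count ∑xᵢ = 65 over n = 10 pages.
Gamma is conjugate to the Poisson likelihood: posterior is Gamma(shape = 7.1+65 = 72.1, rate = 1.5+10 = 11.5).
Posterior mean = shape/rate = 72.1/11.5 = 6.270.

Posterior mean ≈ 6.270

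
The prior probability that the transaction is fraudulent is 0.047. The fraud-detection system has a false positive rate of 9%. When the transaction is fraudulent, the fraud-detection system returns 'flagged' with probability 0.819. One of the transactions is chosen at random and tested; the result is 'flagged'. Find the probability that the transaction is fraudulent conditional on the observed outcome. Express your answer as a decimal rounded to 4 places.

P(H | E) ≈ 0.3098

Let H be the event that the transaction is fraudulent. P(H) = 0.047, so P(¬H) = 0.953. With E the 'flagged' result, P(E|H) = 0.819 and P(E|¬H) = 0.09.
P(E) = 0.819·0.047 + 0.09·0.953 = 0.038493 + 0.085770 = 0.12426.
By Bayes' theorem, P(H|E) = 0.038493 / 0.12426 = 0.3098.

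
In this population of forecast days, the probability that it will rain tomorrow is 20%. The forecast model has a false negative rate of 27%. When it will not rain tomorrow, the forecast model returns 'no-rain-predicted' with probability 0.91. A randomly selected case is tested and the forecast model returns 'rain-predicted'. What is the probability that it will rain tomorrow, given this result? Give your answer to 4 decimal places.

P(H | E) ≈ 0.6697

Let H be the event that it will rain tomorrow. P(H) = 0.2, so P(¬H) = 0.8. With E the 'rain-predicted' result, P(E|H) = 0.73 and P(E|¬H) = 0.09.
P(E) = 0.73·0.2 + 0.09·0.8 = 0.14600 + 0.072000 = 0.21800.
By Bayes' theorem, P(H|E) = 0.14600 / 0.21800 = 0.6697.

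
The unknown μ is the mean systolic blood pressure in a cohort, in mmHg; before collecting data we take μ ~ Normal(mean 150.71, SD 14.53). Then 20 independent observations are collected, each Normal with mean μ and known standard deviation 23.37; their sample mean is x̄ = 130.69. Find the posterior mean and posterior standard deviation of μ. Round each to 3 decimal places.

With known σ, the Normal prior is conjugate. Weight on the data is w = (n/σ²)/(n/σ² + 1/τ₀²) = 0.0366195/(0.0366195+0.00473662) = 0.88547.
Posterior mean = w·x̄ + (1−w)·μ₀ = 0.88547·130.69 + 0.11453·150.71 = 132.983. Posterior variance = 1/(0.0366195+0.00473662) = 24.1802, so SD = 4.917.

Posterior mean ≈ 132.983; posterior SD ≈ 4.917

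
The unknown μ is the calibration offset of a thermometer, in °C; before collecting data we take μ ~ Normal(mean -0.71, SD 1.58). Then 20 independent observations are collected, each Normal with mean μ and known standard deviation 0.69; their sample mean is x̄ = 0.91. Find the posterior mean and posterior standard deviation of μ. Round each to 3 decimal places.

Posterior mean ≈ 0.895; posterior SD ≈ 0.154

With known σ, the Normal prior is conjugate. Weight on the data is w = (n/σ²)/(n/σ² + 1/τ₀²) = 42.0080/(42.0080+0.400577) = 0.99055.
Posterior mean = w·x̄ + (1−w)·μ₀ = 0.99055·0.91 + 0.0094457·-0.71 = 0.895. Posterior variance = 1/(42.0080+0.400577) = 0.0235801, so SD = 0.154.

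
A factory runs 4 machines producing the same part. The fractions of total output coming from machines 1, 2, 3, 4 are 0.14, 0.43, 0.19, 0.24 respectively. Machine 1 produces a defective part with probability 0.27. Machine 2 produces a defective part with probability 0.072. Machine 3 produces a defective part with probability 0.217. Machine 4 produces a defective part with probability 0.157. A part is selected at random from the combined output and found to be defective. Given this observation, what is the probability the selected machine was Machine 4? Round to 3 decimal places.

Posterior probability ≈ 0.255

Tabulate prior·likelihood by source: [1] prior 0.14, lik 0.27, product 0.03780; [2] prior 0.43, lik 0.072, product 0.03096; [3] prior 0.19, lik 0.217, product 0.04123; [4] prior 0.24, lik 0.157, product 0.03768.
Normalizing constant = 0.14767; the posterior for Machine 4 is its product over the sum, 0.03768/0.14767 = 0.255.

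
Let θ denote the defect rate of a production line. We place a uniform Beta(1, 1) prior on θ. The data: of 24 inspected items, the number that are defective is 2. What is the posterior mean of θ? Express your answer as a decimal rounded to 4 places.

Observing 2 successes and 22 failures updates Beta(1, 1) by adding the success and failure counts to the two shape parameters: α = 1+2 = 3, β = 1+22 = 23.
Posterior mean = α/(α+β) = 3/26 = 0.1154.

Posterior mean ≈ 0.1154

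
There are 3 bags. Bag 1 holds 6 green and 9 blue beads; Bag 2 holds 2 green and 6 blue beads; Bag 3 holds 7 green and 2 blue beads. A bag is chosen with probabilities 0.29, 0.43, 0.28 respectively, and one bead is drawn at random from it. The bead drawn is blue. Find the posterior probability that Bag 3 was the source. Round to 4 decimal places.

Posterior probability ≈ 0.1114

P(blue|Bag 1) = 0.6; P(blue|Bag 2) = 0.75; P(blue|Bag 3) = 0.2222.
Prior × likelihood for each source: 0.29·0.6=0.1740, 0.43·0.75=0.3225, 0.28·0.2222=0.06222. Summing gives P(blue) = 0.55872.
P(Bag 3 | blue) = 0.06222 / 0.55872 = 0.1114.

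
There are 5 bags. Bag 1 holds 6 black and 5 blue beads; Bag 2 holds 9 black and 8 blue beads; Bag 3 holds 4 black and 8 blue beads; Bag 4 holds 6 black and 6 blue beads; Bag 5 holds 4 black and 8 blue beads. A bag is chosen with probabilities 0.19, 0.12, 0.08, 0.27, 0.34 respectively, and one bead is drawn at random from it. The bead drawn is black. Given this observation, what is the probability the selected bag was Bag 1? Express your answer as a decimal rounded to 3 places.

Tabulate prior·likelihood by source: [1] prior 0.19, lik 0.5455, product 0.1036; [2] prior 0.12, lik 0.5294, product 0.06353; [3] prior 0.08, lik 0.3333, product 0.02667; [4] prior 0.27, lik 0.5, product 0.1350; [5] prior 0.34, lik 0.3333, product 0.1133.
Normalizing constant = 0.44217; the posterior for Bag 1 is its product over the sum, 0.1036/0.44217 = 0.234.

Posterior probability ≈ 0.234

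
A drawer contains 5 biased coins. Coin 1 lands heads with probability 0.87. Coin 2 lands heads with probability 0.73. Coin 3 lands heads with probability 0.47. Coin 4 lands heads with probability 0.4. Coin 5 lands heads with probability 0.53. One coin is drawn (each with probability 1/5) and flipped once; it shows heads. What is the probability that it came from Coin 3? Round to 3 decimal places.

P(heads|C1) = 0.87; P(heads|C2) = 0.73; P(heads|C3) = 0.47; P(heads|C4) = 0.4; P(heads|C5) = 0.53.
Prior × likelihood for each source: 0.2·0.87=0.1740, 0.2·0.73=0.1460, 0.2·0.47=0.09400, 0.2·0.4=0.08000, 0.2·0.53=0.1060. Summing gives P(heads) = 0.60000.
P(Coin 3 | heads) = 0.09400 / 0.60000 = 0.157.

Posterior probability ≈ 0.157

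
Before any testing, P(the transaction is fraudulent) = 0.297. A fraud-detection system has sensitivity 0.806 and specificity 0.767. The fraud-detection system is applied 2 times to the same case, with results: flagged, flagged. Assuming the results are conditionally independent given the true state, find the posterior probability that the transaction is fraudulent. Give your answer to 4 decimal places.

Let H be the event that the transaction is fraudulent; start with P(H) = 0.297. P('flagged'|H) = 0.806, P('flagged'|¬H) = 0.233.
Update on result 1 ('flagged'): P(H) ← 0.806·0.2970 / (0.806·0.2970 + 0.233·0.7030) = 0.23938/0.40318 = 0.5937.
Update on result 2 ('flagged'): P(H) ← 0.806·0.5937 / (0.806·0.5937 + 0.233·0.4063) = 0.47855/0.57321 = 0.8349.

Posterior P(H) ≈ 0.8349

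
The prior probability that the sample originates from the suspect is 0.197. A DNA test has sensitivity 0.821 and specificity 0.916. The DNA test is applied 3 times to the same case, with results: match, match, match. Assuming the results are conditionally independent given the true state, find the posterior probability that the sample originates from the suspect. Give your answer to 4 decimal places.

Let H be the event that the sample originates from the suspect; start with P(H) = 0.197. P('match'|H) = 0.821, P('match'|¬H) = 0.084.
Update on result 1 ('match'): P(H) ← 0.821·0.1970 / (0.821·0.1970 + 0.084·0.8030) = 0.16174/0.22919 = 0.7057.
Update on result 2 ('match'): P(H) ← 0.821·0.7057 / (0.821·0.7057 + 0.084·0.2943) = 0.57937/0.60410 = 0.9591.
Update on result 3 ('match'): P(H) ← 0.821·0.9591 / (0.821·0.9591 + 0.084·0.0409) = 0.78740/0.79084 = 0.9957.

Posterior P(H) ≈ 0.9957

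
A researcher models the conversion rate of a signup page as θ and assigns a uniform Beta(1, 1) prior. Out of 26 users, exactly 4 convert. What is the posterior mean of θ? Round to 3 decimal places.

The binomial likelihood is conjugate to the Beta prior: with 4 successes and 22 failures, the posterior is Beta(1+4, 1+22) = Beta(5, 23).
E[θ | data] = 5/(5+23) = 0.179.

Posterior mean ≈ 0.179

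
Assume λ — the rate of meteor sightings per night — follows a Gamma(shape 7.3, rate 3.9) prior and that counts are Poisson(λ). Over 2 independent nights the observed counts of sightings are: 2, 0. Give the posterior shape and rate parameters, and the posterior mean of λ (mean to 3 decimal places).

Posterior: Gamma(shape=9.3, rate=5.9); mean ≈ 1.576

Total count ∑xᵢ = 2 over n = 2 nights.
Gamma is conjugate to the Poisson likelihood: posterior is Gamma(shape = 7.3+2 = 9.3, rate = 3.9+2 = 5.9).
E[λ | data] = 9.3/5.9 = 1.576.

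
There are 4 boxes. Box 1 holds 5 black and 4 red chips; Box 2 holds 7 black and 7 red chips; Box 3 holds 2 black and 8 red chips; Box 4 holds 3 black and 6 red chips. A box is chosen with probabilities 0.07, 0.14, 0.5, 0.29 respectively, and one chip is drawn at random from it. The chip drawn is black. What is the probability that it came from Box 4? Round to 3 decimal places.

Posterior probability ≈ 0.316

P(black|Box 1) = 0.5556; P(black|Box 2) = 0.5; P(black|Box 3) = 0.2; P(black|Box 4) = 0.3333.
Prior × likelihood for each source: 0.07·0.5556=0.03889, 0.14·0.5=0.07000, 0.5·0.2=0.1000, 0.29·0.3333=0.09667. Summing gives P(black) = 0.30556.
P(Box 4 | black) = 0.09667 / 0.30556 = 0.316.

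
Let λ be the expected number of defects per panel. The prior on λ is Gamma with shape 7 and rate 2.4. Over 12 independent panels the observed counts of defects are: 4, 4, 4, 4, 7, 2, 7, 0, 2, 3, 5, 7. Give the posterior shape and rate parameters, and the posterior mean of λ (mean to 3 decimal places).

The Poisson likelihood adds the total count to the shape and the number of exposure periods to the rate. Here ∑xᵢ = 49 and n = 12, so shape 7→56 and rate 2.4→14.4.
E[λ | data] = 56/14.4 = 3.889.

Posterior: Gamma(shape=56, rate=14.4); mean ≈ 3.889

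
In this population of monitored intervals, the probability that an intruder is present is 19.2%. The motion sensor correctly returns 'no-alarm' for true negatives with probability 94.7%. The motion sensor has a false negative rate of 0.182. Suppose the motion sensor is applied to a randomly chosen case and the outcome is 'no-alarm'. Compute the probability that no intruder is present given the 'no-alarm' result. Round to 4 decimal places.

Write H for 'an intruder is present'. Prior odds H:¬H = 0.192/0.808 = 0.23762. For the 'no-alarm' outcome, the likelihood ratio is 0.182/0.947 = 0.19219.
Posterior odds = 0.23762 × 0.19219 = 0.045668, so P(H|E) = 0.045668/(1+0.045668) = 0.0437. Then P(¬H|E) = 1 − 0.0437 = 0.9563.

P(¬H | E) ≈ 0.9563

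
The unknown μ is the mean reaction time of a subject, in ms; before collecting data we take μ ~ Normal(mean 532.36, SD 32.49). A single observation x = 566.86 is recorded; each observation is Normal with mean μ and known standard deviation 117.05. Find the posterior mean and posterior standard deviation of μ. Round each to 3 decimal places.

With known σ, the Normal prior is conjugate. Weight on the data is w = (n/σ²)/(n/σ² + 1/τ₀²) = 0.00007299/(0.00007299+0.00094733) = 0.071536.
Posterior mean = w·x̄ + (1−w)·μ₀ = 0.071536·566.86 + 0.92846·532.36 = 534.828. Posterior variance = 1/(0.00007299+0.00094733) = 980.087, so SD = 31.306.

Posterior mean ≈ 534.828; posterior SD ≈ 31.306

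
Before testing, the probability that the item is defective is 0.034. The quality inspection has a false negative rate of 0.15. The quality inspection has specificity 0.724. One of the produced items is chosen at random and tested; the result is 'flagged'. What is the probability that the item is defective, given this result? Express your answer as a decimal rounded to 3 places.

Let H be the event that the item is defective. P(H) = 0.034, so P(¬H) = 0.966. With E the 'flagged' result, P(E|H) = 0.85 and P(E|¬H) = 0.276.
P(E) = 0.85·0.034 + 0.276·0.966 = 0.028900 + 0.26662 = 0.29552.
By Bayes' theorem, P(H|E) = 0.028900 / 0.29552 = 0.098.

P(H | E) ≈ 0.098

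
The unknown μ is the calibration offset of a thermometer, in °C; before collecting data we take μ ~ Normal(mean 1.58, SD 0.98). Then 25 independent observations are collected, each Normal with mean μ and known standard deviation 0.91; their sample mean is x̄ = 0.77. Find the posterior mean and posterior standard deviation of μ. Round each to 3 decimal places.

Posterior mean ≈ 0.797; posterior SD ≈ 0.179

Prior precision 1/τ₀² = 1/0.98² = 1.04123; data precision n/σ² = 25/0.91² = 30.1896.
Posterior precision = 1.04123 + 30.1896 = 31.2308, giving posterior SD = 1/√31.2308 = 0.179.
Posterior mean = (1.04123·1.58 + 30.1896·0.77) / 31.2308 = 0.797.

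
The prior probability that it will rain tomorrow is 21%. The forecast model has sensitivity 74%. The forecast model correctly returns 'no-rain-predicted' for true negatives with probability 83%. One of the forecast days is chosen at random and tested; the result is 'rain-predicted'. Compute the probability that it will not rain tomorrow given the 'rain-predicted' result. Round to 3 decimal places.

P(¬H | E) ≈ 0.464

Let H be the event that it will rain tomorrow. P(H) = 0.21, so P(¬H) = 0.79. With E the 'rain-predicted' result, P(E|H) = 0.74 and P(E|¬H) = 0.17.
P(E) = 0.74·0.21 + 0.17·0.79 = 0.15540 + 0.13430 = 0.28970.
By Bayes' theorem, P(H|E) = 0.15540 / 0.28970 = 0.536. Hence P(¬H|E) = 1 − 0.536 = 0.464.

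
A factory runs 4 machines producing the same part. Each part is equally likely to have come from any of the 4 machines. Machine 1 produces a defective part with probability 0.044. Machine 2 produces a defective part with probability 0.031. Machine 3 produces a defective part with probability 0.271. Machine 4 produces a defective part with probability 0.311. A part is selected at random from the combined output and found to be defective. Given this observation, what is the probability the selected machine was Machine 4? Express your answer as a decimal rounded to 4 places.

Tabulate prior·likelihood by source: [1] prior 0.25, lik 0.044, product 0.01100; [2] prior 0.25, lik 0.031, product 0.007750; [3] prior 0.25, lik 0.271, product 0.06775; [4] prior 0.25, lik 0.311, product 0.07775.
Normalizing constant = 0.16425; the posterior for Machine 4 is its product over the sum, 0.07775/0.16425 = 0.4734.

Posterior probability ≈ 0.4734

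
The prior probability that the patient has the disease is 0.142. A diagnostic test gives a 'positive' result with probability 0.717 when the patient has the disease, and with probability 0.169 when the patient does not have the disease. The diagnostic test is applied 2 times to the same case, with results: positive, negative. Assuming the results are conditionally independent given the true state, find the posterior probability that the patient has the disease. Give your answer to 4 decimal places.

Posterior P(H) ≈ 0.1930

With H the event that the patient has the disease, the joint likelihood of the observed sequence is P(data|H) = 0.717·0.283 = 0.20291 and P(data|¬H) = 0.169·0.831 = 0.14044.
Bayes: P(H|data) = 0.142·0.20291 / (0.142·0.20291 + 0.858·0.14044) = 0.028813/0.14931 = 0.1930.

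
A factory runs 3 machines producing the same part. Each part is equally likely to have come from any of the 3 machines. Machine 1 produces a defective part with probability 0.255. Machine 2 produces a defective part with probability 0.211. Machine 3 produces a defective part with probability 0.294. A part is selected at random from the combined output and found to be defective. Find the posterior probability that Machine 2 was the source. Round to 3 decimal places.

Posterior probability ≈ 0.278

Tabulate prior·likelihood by source: [1] prior 0.333333, lik 0.255, product 0.08500; [2] prior 0.333333, lik 0.211, product 0.07033; [3] prior 0.333333, lik 0.294, product 0.09800.
Normalizing constant = 0.25333; the posterior for Machine 2 is its product over the sum, 0.07033/0.25333 = 0.278.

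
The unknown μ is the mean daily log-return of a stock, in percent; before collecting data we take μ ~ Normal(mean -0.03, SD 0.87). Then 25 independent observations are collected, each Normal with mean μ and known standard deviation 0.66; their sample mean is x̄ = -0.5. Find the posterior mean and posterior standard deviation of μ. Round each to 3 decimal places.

Posterior mean ≈ -0.489; posterior SD ≈ 0.131

With known σ, the Normal prior is conjugate. Weight on the data is w = (n/σ²)/(n/σ² + 1/τ₀²) = 57.3921/(57.3921+1.32118) = 0.97750.
Posterior mean = w·x̄ + (1−w)·μ₀ = 0.97750·-0.5 + 0.022502·-0.03 = -0.489. Posterior variance = 1/(57.3921+1.32118) = 0.0170319, so SD = 0.131.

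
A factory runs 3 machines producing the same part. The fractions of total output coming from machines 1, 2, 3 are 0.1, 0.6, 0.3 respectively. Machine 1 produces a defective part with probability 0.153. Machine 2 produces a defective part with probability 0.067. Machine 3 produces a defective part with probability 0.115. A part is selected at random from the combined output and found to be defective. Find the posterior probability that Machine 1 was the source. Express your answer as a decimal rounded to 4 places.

P(defective|M1) = 0.153; P(defective|M2) = 0.067; P(defective|M3) = 0.115.
Prior × likelihood for each source: 0.1·0.153=0.01530, 0.6·0.067=0.04020, 0.3·0.115=0.03450. Summing gives P(defective) = 0.090000.
P(Machine 1 | defective) = 0.01530 / 0.090000 = 0.1700.

Posterior probability ≈ 0.1700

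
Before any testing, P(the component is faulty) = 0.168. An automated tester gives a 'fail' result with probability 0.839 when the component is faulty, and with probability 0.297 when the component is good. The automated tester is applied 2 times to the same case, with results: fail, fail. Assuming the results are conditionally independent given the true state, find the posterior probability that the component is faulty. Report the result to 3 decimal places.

Let H be the event that the component is faulty; start with P(H) = 0.168. P('fail'|H) = 0.839, P('fail'|¬H) = 0.297.
Update on result 1 ('fail'): P(H) ← 0.839·0.1680 / (0.839·0.1680 + 0.297·0.8320) = 0.14095/0.38806 = 0.3632.
Update on result 2 ('fail'): P(H) ← 0.839·0.3632 / (0.839·0.3632 + 0.297·0.6368) = 0.30475/0.49387 = 0.6171.

Posterior P(H) ≈ 0.617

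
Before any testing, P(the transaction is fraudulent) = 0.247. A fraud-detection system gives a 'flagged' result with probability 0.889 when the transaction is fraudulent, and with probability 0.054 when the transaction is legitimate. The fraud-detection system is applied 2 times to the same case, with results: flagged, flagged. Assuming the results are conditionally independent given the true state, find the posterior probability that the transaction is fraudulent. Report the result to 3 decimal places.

Posterior P(H) ≈ 0.989

Let H be the event that the transaction is fraudulent; start with P(H) = 0.247. P('flagged'|H) = 0.889, P('flagged'|¬H) = 0.054.
Update on result 1 ('flagged'): P(H) ← 0.889·0.2470 / (0.889·0.2470 + 0.054·0.7530) = 0.21958/0.26025 = 0.8438.
Update on result 2 ('flagged'): P(H) ← 0.889·0.8438 / (0.889·0.8438 + 0.054·0.1562) = 0.75010/0.75854 = 0.9889.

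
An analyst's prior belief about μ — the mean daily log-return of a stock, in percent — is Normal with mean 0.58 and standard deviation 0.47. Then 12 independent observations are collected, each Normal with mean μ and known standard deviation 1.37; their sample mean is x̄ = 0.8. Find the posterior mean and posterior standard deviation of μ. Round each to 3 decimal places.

With known σ, the Normal prior is conjugate. Weight on the data is w = (n/σ²)/(n/σ² + 1/τ₀²) = 6.39352/(6.39352+4.52694) = 0.58546.
Posterior mean = w·x̄ + (1−w)·μ₀ = 0.58546·0.8 + 0.41454·0.58 = 0.709. Posterior variance = 1/(6.39352+4.52694) = 0.0915713, so SD = 0.303.

Posterior mean ≈ 0.709; posterior SD ≈ 0.303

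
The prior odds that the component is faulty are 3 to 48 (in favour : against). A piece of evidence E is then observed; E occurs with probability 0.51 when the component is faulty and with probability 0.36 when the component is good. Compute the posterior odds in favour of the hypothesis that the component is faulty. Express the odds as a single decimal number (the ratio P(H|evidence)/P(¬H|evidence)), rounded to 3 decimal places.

Posterior odds ≈ 0.089

Prior odds = 3/48 = 0.062500. In log-odds, ln(0.062500) = -2.7726.
Add log likelihood ratio: ln(1.4167) = 0.34831.
Posterior log-odds = -2.4243, so posterior odds = exp(-2.4243) = 0.088542.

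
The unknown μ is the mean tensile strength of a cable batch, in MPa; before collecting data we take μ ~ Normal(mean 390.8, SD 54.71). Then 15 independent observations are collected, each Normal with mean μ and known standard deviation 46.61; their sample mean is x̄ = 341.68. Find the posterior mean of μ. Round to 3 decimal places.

Posterior mean ≈ 343.947

Prior precision 1/τ₀² = 1/54.71² = 0.00033409; data precision n/σ² = 15/46.61² = 0.00690451.
Posterior precision = 0.00033409 + 0.00690451 = 0.00723861.
Posterior mean = (0.00033409·390.8 + 0.00690451·341.68) / 0.00723861 = 343.947.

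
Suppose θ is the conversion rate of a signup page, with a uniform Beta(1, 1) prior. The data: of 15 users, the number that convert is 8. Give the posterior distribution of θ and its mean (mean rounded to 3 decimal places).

Posterior: Beta(9, 8); mean ≈ 0.529

The binomial likelihood is conjugate to the Beta prior: with 8 successes and 7 failures, the posterior is Beta(1+8, 1+7) = Beta(9, 8).
Posterior mean = α/(α+β) = 9/17 = 0.529.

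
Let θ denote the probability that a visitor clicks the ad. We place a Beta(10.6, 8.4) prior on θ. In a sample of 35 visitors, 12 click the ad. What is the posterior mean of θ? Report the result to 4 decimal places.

Observing 12 successes and 23 failures updates Beta(10.6, 8.4) by adding the success and failure counts to the two shape parameters: α = 10.6+12 = 22.6, β = 8.4+23 = 31.4.
E[θ | data] = 22.6/(22.6+31.4) = 0.4185.

Posterior mean ≈ 0.4185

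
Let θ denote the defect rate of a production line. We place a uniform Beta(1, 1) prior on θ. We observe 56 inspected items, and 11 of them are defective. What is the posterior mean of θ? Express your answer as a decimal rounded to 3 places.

Posterior mean ≈ 0.207

Observing 11 successes and 45 failures updates Beta(1, 1) by adding the success and failure counts to the two shape parameters: α = 1+11 = 12, β = 1+45 = 46.
E[θ | data] = 12/(12+46) = 0.207.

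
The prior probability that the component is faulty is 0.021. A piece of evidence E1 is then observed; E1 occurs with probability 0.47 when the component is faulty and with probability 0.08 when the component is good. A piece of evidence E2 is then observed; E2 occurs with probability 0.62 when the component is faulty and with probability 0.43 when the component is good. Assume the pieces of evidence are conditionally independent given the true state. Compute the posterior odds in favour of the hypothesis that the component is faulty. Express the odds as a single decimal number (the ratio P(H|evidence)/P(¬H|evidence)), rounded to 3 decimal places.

Prior odds = 0.021/(1−0.021) = 0.021450.
Likelihood ratio for E1 = 0.47/0.08 = 5.8750.
Likelihood ratio for E2 = 0.62/0.43 = 1.4419.
Posterior odds = prior odds × LR₁ × LR₂ = 0.18171.

Posterior odds ≈ 0.182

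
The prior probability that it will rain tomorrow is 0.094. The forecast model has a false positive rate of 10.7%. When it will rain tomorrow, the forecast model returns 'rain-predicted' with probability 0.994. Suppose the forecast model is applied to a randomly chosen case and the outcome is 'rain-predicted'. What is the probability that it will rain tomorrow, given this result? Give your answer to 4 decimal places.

Write H for 'it will rain tomorrow'. Prior odds H:¬H = 0.094/0.906 = 0.10375. For the 'rain-predicted' outcome, the likelihood ratio is 0.994/0.107 = 9.2897.
Posterior odds = 0.10375 × 9.2897 = 0.96383, so P(H|E) = 0.96383/(1+0.96383) = 0.4908.

P(H | E) ≈ 0.4908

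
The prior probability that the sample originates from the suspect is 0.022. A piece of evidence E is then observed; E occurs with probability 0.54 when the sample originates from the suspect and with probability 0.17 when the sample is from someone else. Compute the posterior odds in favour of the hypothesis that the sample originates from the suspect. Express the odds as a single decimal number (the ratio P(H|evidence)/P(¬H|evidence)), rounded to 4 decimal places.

Prior odds = 0.022/(1−0.022) = 0.022495. In log-odds, ln(0.022495) = -3.7945.
Add log likelihood ratio: ln(3.1765) = 1.1558.
Posterior log-odds = -2.6387, so posterior odds = exp(-2.6387) = 0.071454.

Posterior odds ≈ 0.0715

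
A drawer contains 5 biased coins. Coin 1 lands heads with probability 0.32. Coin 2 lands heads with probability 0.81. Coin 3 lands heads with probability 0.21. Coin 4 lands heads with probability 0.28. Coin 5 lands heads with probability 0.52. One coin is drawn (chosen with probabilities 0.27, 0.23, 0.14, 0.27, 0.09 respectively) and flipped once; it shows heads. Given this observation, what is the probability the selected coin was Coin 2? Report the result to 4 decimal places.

Tabulate prior·likelihood by source: [1] prior 0.27, lik 0.32, product 0.08640; [2] prior 0.23, lik 0.81, product 0.1863; [3] prior 0.14, lik 0.21, product 0.02940; [4] prior 0.27, lik 0.28, product 0.07560; [5] prior 0.09, lik 0.52, product 0.04680.
Normalizing constant = 0.42450; the posterior for Coin 2 is its product over the sum, 0.1863/0.42450 = 0.4389.

Posterior probability ≈ 0.4389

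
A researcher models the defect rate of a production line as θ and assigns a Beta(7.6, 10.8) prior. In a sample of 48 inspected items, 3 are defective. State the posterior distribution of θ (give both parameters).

Posterior: Beta(10.6, 55.8)

The binomial likelihood is conjugate to the Beta prior: with 3 successes and 45 failures, the posterior is Beta(7.6+3, 10.8+45) = Beta(10.6, 55.8).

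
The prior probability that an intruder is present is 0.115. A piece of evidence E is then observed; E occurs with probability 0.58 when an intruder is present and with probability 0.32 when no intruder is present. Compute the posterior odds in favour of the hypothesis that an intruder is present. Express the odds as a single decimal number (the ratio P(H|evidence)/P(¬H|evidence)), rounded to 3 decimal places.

Posterior odds ≈ 0.236

Prior odds = 0.115/(1−0.115) = 0.12994. In log-odds, ln(0.12994) = -2.0407.
Add log likelihood ratio: ln(1.8125) = 0.59471.
Posterior log-odds = -1.4459, so posterior odds = exp(-1.4459) = 0.23552.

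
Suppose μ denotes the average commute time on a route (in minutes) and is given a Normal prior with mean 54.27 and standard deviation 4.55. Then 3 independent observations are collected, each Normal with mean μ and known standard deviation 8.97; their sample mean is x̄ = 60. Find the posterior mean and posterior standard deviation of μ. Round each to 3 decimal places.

Posterior mean ≈ 56.766; posterior SD ≈ 3.418

With known σ, the Normal prior is conjugate. Weight on the data is w = (n/σ²)/(n/σ² + 1/τ₀²) = 0.0372852/(0.0372852+0.0483033) = 0.43563.
Posterior mean = w·x̄ + (1−w)·μ₀ = 0.43563·60 + 0.56437·54.27 = 56.766. Posterior variance = 1/(0.0372852+0.0483033) = 11.6838, so SD = 3.418.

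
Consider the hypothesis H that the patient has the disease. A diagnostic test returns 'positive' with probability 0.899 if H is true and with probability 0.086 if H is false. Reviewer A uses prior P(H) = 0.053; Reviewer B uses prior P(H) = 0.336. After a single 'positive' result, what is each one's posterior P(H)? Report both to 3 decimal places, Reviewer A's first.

The likelihood ratio for a 'positive' result is 0.899/0.086 = 10.453.
Reviewer A: prior odds 0.053/0.947 = 0.055966; posterior odds 0.58504; posterior probability 0.369.
Reviewer B: prior odds 0.336/0.664 = 0.50602; posterior odds 5.2897; posterior probability 0.841.

Reviewer A: 0.369; Reviewer B: 0.841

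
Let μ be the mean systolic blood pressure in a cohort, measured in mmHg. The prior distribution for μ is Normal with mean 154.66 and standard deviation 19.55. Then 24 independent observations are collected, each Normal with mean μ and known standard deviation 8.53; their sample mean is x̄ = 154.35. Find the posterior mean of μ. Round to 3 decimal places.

Posterior mean ≈ 154.352

Prior precision 1/τ₀² = 1/19.55² = 0.00261641; data precision n/σ² = 24/8.53² = 0.329847.
Posterior precision = 0.00261641 + 0.329847 = 0.332464.
Posterior mean = (0.00261641·154.66 + 0.329847·154.35) / 0.332464 = 154.352.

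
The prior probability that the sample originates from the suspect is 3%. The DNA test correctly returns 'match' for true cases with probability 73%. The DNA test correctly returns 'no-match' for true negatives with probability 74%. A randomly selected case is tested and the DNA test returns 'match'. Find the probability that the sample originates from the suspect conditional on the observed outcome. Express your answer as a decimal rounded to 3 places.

Let H be the event that the sample originates from the suspect. P(H) = 0.03, so P(¬H) = 0.97. With E the 'match' result, P(E|H) = 0.73 and P(E|¬H) = 0.26.
P(E) = 0.73·0.03 + 0.26·0.97 = 0.021900 + 0.25220 = 0.27410.
By Bayes' theorem, P(H|E) = 0.021900 / 0.27410 = 0.080.

P(H | E) ≈ 0.080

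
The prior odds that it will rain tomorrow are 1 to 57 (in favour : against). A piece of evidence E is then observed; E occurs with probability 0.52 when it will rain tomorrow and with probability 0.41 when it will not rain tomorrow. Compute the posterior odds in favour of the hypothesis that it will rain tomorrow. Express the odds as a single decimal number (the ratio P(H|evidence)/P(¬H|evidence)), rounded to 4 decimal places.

Prior odds = 1/57 = 0.017544. In log-odds, ln(0.017544) = -4.0431.
Add log likelihood ratio: ln(1.2683) = 0.23767.
Posterior log-odds = -3.8054, so posterior odds = exp(-3.8054) = 0.022251.

Posterior odds ≈ 0.0223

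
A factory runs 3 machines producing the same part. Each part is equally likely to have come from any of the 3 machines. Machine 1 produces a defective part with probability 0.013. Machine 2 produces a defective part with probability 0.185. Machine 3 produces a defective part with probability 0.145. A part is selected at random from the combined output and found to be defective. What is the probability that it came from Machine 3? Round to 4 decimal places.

Posterior probability ≈ 0.4227

Tabulate prior·likelihood by source: [1] prior 0.333333, lik 0.013, product 0.004333; [2] prior 0.333333, lik 0.185, product 0.06167; [3] prior 0.333333, lik 0.145, product 0.04833.
Normalizing constant = 0.11433; the posterior for Machine 3 is its product over the sum, 0.04833/0.11433 = 0.4227.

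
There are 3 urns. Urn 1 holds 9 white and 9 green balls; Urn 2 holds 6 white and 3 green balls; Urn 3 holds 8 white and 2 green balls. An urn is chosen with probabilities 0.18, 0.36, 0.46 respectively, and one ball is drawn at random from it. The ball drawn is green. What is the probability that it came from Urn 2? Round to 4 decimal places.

Tabulate prior·likelihood by source: [1] prior 0.18, lik 0.5, product 0.09000; [2] prior 0.36, lik 0.3333, product 0.1200; [3] prior 0.46, lik 0.2, product 0.09200.
Normalizing constant = 0.30200; the posterior for Urn 2 is its product over the sum, 0.1200/0.30200 = 0.3974.

Posterior probability ≈ 0.3974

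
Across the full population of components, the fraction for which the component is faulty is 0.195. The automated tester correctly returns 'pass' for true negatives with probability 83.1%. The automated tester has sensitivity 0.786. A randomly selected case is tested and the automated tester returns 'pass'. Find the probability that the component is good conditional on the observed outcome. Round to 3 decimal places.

P(¬H | E) ≈ 0.941

Write H for 'the component is faulty'. Prior odds H:¬H = 0.195/0.805 = 0.24224. For the 'pass' outcome, the likelihood ratio is 0.214/0.831 = 0.25752.
Posterior odds = 0.24224 × 0.25752 = 0.062381, so P(H|E) = 0.062381/(1+0.062381) = 0.059. Then P(¬H|E) = 1 − 0.059 = 0.941.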